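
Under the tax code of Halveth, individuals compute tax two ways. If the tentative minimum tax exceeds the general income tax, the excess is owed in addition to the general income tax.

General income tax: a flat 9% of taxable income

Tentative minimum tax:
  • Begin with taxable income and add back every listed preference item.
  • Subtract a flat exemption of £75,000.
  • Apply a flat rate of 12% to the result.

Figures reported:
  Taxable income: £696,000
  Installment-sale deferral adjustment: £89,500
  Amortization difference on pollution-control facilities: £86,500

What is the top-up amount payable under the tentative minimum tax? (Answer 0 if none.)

£33,000

Tentative minimum tax:
  Adjusted income: £696,000 + £89,500 + £86,500 = £872,000
  Less exemption £75,000 → base £797,000
  £797,000 × 12% = £95,640

General income tax:
  £696,000 × 9% = £62,640

Excess of tentative minimum tax over general income tax: £95,640 − £62,640 = £33,000.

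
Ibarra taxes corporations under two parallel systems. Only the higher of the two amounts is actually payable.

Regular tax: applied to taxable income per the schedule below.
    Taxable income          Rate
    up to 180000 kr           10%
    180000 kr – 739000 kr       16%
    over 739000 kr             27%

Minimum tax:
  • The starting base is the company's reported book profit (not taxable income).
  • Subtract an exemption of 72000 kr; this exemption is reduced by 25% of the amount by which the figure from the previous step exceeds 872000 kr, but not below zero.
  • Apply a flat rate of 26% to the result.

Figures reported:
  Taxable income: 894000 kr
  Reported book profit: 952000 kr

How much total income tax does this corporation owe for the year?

234000 kr

Regular tax:
  180000 kr × 10% = 18000 kr
  559000 kr × 16% = 89440 kr
  155000 kr × 27% = 41850 kr
  → 149290 kr

Minimum tax:
  Base (reported book profit): 952000 kr
  Exemption: 72000 kr − 25% × (952000 kr − 872000 kr) = 72000 kr − 20000 kr = 52000 kr
  Base: 952000 kr − 52000 kr = 900000 kr
  900000 kr × 26% = 234000 kr

234000 kr > 149290 kr, so the minimum tax is the binding amount.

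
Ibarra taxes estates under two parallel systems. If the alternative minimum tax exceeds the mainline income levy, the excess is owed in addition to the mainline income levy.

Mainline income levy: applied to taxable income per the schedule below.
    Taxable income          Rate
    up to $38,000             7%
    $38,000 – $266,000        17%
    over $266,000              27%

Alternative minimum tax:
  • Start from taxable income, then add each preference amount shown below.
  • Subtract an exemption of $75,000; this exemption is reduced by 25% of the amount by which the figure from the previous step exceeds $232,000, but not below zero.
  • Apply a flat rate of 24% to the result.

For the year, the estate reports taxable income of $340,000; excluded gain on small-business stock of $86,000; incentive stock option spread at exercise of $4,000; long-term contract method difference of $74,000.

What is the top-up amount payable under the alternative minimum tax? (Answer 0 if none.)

$57,880

Alternative minimum tax:
  Adjusted income: $340,000 + $86,000 + $4,000 + $74,000 = $504,000
  Exemption: $75,000 − 25% × ($504,000 − $232,000) = $75,000 − $68,000 = $7,000
  Base: $504,000 − $7,000 = $497,000
  $497,000 × 24% = $119,280

Mainline income levy:
  $38,000 × 7% = $2,660
  $228,000 × 17% = $38,760
  $74,000 × 27% = $19,980
  → $61,400

Excess of alternative minimum tax over mainline income levy: $119,280 − $61,400 = $57,880.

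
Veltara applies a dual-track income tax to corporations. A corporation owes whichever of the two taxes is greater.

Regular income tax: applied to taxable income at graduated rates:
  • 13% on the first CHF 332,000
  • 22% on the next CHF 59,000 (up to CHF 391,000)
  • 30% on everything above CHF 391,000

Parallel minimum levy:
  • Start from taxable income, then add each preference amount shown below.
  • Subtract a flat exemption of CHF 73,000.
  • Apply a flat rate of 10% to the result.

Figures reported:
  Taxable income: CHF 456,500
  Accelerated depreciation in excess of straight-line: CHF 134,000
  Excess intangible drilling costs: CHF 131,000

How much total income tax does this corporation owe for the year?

Parallel minimum levy:
  Adjusted income: CHF 456,500 + CHF 134,000 + CHF 131,000 = CHF 721,500
  Less exemption CHF 73,000 → base CHF 648,500
  CHF 648,500 × 10% = CHF 64,850

Regular income tax:
  CHF 332,000 × 13% = CHF 43,160
  CHF 59,000 × 22% = CHF 12,980
  CHF 65,500 × 30% = CHF 19,650
  → CHF 75,790

CHF 75,790 > CHF 64,850, so the regular income tax governs.

CHF 75,790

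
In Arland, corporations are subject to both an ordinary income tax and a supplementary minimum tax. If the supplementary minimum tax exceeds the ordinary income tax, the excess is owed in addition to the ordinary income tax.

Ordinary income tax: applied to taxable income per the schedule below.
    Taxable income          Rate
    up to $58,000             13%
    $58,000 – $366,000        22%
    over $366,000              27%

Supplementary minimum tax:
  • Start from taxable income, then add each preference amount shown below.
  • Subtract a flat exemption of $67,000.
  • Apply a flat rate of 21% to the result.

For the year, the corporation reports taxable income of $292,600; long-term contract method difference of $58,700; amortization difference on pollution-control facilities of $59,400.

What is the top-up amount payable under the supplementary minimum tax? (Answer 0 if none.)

Ordinary income tax:
  $58,000 × 13% = $7,540
  $234,600 × 22% = $51,612
  → $59,152

Supplementary minimum tax:
  Adjusted income: $292,600 + $58,700 + $59,400 = $410,700
  Less exemption $67,000 → base $343,700
  $343,700 × 21% = $72,177

Excess of supplementary minimum tax over ordinary income tax: $72,177 − $59,152 = $13,025.

$13,025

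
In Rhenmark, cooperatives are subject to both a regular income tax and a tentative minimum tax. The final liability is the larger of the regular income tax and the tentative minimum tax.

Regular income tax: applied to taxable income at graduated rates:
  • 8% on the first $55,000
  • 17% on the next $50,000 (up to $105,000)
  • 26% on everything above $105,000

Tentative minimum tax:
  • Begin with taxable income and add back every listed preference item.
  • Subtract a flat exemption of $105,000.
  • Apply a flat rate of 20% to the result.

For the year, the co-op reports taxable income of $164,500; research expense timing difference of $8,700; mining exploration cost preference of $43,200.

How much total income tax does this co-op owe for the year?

Regular income tax:
  $55,000 × 8% = $4,400
  $50,000 × 17% = $8,500
  $59,500 × 26% = $15,470
  → $28,370

Tentative minimum tax:
  Adjusted income: $164,500 + $8,700 + $43,200 = $216,400
  Less exemption $105,000 → base $111,400
  $111,400 × 20% = $22,280

$28,370 > $22,280, so the regular income tax governs.

$28,370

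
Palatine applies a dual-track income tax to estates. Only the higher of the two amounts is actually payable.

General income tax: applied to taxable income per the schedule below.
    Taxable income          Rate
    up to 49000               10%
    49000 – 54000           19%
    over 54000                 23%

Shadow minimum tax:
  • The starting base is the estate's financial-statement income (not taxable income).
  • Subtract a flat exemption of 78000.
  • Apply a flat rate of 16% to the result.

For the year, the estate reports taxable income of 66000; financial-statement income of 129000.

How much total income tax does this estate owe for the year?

General income tax:
  49000 × 10% = 4900
  5000 × 19% = 950
  12000 × 23% = 2760
  → 8610

Shadow minimum tax:
  Base (financial-statement income): 129000
  Less exemption 78000 → base 51000
  51000 × 16% = 8160

8610 > 8160, so the general income tax governs.

8610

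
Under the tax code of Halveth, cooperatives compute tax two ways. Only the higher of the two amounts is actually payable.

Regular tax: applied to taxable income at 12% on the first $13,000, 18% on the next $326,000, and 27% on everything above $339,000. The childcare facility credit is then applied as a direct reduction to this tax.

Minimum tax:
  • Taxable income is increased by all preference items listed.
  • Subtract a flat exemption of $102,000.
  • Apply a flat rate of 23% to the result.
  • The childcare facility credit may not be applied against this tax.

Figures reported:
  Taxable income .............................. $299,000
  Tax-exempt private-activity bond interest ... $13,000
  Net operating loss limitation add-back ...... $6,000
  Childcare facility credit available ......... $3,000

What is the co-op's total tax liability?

$50,040

Regular tax:
  $13,000 × 12% = $1,560
  $286,000 × 18% = $51,480
  → $53,040
  Less childcare facility credit $3,000 → $50,040

Minimum tax:
  Adjusted income: $299,000 + $13,000 + $6,000 = $318,000
  Less exemption $102,000 → base $216,000
  $216,000 × 23% = $49,680

$50,040 > $49,680, so the regular tax governs.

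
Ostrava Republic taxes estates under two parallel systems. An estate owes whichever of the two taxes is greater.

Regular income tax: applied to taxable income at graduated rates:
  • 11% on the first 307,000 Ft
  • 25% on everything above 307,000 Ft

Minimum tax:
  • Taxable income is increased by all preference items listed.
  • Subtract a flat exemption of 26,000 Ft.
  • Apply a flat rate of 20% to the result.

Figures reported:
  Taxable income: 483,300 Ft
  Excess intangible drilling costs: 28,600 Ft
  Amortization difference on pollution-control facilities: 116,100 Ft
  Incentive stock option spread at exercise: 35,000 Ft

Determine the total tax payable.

Minimum tax:
  Adjusted income: 483,300 Ft + 28,600 Ft + 116,100 Ft + 35,000 Ft = 663,000 Ft
  Less exemption 26,000 Ft → base 637,000 Ft
  637,000 Ft × 20% = 127,400 Ft

Regular income tax:
  307,000 Ft × 11% = 33,770 Ft
  176,300 Ft × 25% = 44,075 Ft
  → 77,845 Ft

127,400 Ft > 77,845 Ft, so the minimum tax is the binding amount.

127,400 Ft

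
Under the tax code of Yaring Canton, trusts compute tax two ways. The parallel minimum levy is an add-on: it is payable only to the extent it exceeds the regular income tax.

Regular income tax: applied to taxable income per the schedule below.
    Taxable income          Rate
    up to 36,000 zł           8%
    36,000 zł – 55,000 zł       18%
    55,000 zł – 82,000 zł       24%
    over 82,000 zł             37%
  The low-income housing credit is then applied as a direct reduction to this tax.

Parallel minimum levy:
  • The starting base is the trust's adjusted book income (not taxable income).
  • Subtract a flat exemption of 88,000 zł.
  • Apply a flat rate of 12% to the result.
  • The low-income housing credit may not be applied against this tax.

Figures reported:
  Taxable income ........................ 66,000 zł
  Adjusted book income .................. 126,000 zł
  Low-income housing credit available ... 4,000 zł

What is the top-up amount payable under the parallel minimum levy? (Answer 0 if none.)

0 zł

Parallel minimum levy:
  Base (adjusted book income): 126,000 zł
  Less exemption 88,000 zł → base 38,000 zł
  38,000 zł × 12% = 4,560 zł

Regular income tax:
  36,000 zł × 8% = 2,880 zł
  19,000 zł × 18% = 3,420 zł
  11,000 zł × 24% = 2,640 zł
  → 8,940 zł
  Less low-income housing credit 4,000 zł → 4,940 zł

4,560 zł ≤ 4,940 zł, so no add-on is due.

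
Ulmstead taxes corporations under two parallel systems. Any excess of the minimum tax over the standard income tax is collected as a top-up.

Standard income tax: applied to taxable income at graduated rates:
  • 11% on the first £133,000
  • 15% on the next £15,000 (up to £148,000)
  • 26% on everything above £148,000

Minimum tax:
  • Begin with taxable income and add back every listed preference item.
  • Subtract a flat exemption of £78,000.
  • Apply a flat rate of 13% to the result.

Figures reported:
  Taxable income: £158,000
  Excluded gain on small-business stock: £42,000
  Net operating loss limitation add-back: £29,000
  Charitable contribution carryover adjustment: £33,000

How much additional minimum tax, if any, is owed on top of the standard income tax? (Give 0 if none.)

£4,440

Standard income tax:
  £133,000 × 11% = £14,630
  £15,000 × 15% = £2,250
  £10,000 × 26% = £2,600
  → £19,480

Minimum tax:
  Adjusted income: £158,000 + £42,000 + £29,000 + £33,000 = £262,000
  Less exemption £78,000 → base £184,000
  £184,000 × 13% = £23,920

Excess of minimum tax over standard income tax: £23,920 − £19,480 = £4,440.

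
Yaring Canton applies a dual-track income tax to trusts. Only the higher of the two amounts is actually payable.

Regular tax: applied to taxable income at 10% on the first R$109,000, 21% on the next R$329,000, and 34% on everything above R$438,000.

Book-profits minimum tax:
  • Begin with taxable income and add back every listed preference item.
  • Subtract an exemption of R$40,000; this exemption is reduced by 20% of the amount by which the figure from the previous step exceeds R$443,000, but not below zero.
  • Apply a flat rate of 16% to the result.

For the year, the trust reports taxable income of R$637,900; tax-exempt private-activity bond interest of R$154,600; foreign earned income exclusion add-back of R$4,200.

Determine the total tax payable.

Book-profits minimum tax:
  Adjusted income: R$637,900 + R$154,600 + R$4,200 = R$796,700
  Exemption: 20% × (R$796,700 − R$443,000) = R$70,740 ≥ R$40,000, so the exemption is fully phased out
  Base: R$796,700 − R$0 = R$796,700
  R$796,700 × 16% = R$127,472

Regular tax:
  R$109,000 × 10% = R$10,900
  R$329,000 × 21% = R$69,090
  R$199,900 × 34% = R$67,966
  → R$147,956

R$147,956 > R$127,472, so the regular tax governs.

R$147,956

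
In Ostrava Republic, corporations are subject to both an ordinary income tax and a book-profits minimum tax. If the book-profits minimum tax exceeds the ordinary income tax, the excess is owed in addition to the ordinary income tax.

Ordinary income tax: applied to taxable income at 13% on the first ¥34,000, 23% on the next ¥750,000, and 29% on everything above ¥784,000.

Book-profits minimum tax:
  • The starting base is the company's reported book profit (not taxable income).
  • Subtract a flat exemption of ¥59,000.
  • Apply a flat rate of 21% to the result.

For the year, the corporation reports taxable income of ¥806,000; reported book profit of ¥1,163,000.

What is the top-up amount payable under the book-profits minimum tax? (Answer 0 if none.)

¥48,540

Book-profits minimum tax:
  Base (reported book profit): ¥1,163,000
  Less exemption ¥59,000 → base ¥1,104,000
  ¥1,104,000 × 21% = ¥231,840

Ordinary income tax:
  ¥34,000 × 13% = ¥4,420
  ¥750,000 × 23% = ¥172,500
  ¥22,000 × 29% = ¥6,380
  → ¥183,300

Excess of book-profits minimum tax over ordinary income tax: ¥231,840 − ¥183,300 = ¥48,540.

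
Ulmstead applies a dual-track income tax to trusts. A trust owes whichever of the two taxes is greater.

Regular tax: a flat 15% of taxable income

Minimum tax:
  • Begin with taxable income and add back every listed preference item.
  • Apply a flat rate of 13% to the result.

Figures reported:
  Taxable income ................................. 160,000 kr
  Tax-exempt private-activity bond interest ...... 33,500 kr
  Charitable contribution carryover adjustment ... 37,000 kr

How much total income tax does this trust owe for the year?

Regular tax:
  160,000 kr × 15% = 24,000 kr

Minimum tax:
  Adjusted income: 160,000 kr + 33,500 kr + 37,000 kr = 230,500 kr
  230,500 kr × 13% = 29,965 kr

29,965 kr > 24,000 kr, so the minimum tax is the binding amount.

29,965 kr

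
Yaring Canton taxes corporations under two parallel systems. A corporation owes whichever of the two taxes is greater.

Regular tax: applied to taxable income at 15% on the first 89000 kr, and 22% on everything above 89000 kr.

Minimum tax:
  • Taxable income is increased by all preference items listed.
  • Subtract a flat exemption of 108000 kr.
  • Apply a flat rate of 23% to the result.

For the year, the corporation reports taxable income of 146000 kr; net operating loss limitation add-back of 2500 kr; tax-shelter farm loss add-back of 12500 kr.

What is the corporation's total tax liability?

25890 kr

Minimum tax:
  Adjusted income: 146000 kr + 2500 kr + 12500 kr = 161000 kr
  Less exemption 108000 kr → base 53000 kr
  53000 kr × 23% = 12190 kr

Regular tax:
  89000 kr × 15% = 13350 kr
  57000 kr × 22% = 12540 kr
  → 25890 kr

25890 kr > 12190 kr, so the regular tax governs.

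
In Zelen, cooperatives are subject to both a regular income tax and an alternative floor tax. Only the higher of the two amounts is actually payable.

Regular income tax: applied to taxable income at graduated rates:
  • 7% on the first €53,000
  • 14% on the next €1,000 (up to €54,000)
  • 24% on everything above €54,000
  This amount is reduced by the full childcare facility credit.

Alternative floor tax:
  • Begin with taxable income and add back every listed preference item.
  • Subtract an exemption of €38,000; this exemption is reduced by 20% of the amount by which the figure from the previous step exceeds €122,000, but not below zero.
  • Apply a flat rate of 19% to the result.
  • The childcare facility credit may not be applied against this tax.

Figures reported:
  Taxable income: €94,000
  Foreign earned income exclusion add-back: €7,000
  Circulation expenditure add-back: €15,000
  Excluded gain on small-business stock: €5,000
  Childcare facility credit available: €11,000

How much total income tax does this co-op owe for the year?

Regular income tax:
  €53,000 × 7% = €3,710
  €1,000 × 14% = €140
  €40,000 × 24% = €9,600
  → €13,450
  Less childcare facility credit €11,000 → €2,450

Alternative floor tax:
  Adjusted income: €94,000 + €7,000 + €15,000 + €5,000 = €121,000
  Exemption: €121,000 ≤ €122,000, so full €38,000 applies
  Base: €121,000 − €38,000 = €83,000
  €83,000 × 19% = €15,770

€15,770 > €2,450, so the alternative floor tax is the binding amount.

€15,770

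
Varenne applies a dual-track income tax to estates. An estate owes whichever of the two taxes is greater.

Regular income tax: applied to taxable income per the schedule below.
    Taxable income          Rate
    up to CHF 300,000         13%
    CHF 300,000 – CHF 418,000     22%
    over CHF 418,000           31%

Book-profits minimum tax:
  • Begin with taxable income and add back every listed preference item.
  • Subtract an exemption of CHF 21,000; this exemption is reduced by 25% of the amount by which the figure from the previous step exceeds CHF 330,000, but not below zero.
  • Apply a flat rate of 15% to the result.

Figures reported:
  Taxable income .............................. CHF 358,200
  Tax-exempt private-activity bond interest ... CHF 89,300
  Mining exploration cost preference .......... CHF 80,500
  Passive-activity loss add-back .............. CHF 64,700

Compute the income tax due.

CHF 88,905

Book-profits minimum tax:
  Adjusted income: CHF 358,200 + CHF 89,300 + CHF 80,500 + CHF 64,700 = CHF 592,700
  Exemption: 25% × (CHF 592,700 − CHF 330,000) = CHF 65,675 ≥ CHF 21,000, so the exemption is fully phased out
  Base: CHF 592,700 − CHF 0 = CHF 592,700
  CHF 592,700 × 15% = CHF 88,905

Regular income tax:
  CHF 300,000 × 13% = CHF 39,000
  CHF 58,200 × 22% = CHF 12,804
  → CHF 51,804

CHF 88,905 > CHF 51,804, so the book-profits minimum tax is the binding amount.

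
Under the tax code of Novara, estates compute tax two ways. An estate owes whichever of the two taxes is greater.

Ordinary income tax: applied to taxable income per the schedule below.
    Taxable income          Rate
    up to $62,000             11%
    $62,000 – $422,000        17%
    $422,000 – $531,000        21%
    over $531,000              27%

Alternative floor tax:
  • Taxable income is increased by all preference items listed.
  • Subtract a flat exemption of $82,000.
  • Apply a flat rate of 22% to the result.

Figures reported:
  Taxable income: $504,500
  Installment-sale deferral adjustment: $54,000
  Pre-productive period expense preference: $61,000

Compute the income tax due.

$118,250

Ordinary income tax:
  $62,000 × 11% = $6,820
  $360,000 × 17% = $61,200
  $82,500 × 21% = $17,325
  → $85,345

Alternative floor tax:
  Adjusted income: $504,500 + $54,000 + $61,000 = $619,500
  Less exemption $82,000 → base $537,500
  $537,500 × 22% = $118,250

$118,250 > $85,345, so the alternative floor tax is the binding amount.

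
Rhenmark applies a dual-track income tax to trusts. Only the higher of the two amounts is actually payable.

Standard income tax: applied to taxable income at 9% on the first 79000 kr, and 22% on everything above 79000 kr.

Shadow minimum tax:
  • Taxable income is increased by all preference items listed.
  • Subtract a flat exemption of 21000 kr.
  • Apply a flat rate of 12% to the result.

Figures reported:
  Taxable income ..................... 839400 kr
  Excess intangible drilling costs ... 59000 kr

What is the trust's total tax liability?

174398 kr

Standard income tax:
  79000 kr × 9% = 7110 kr
  760400 kr × 22% = 167288 kr
  → 174398 kr

Shadow minimum tax:
  Adjusted income: 839400 kr + 59000 kr = 898400 kr
  Less exemption 21000 kr → base 877400 kr
  877400 kr × 12% = 105288 kr

174398 kr > 105288 kr, so the standard income tax governs.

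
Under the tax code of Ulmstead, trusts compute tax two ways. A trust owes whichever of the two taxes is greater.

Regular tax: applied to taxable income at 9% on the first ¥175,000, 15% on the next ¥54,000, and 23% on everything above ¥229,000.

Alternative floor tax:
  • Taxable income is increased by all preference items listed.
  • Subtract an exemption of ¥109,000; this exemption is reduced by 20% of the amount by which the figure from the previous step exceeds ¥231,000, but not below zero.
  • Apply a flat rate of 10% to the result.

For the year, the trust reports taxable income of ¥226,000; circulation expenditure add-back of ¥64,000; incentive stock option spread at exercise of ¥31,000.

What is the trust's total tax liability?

Regular tax:
  ¥175,000 × 9% = ¥15,750
  ¥51,000 × 15% = ¥7,650
  → ¥23,400

Alternative floor tax:
  Adjusted income: ¥226,000 + ¥64,000 + ¥31,000 = ¥321,000
  Exemption: ¥109,000 − 20% × (¥321,000 − ¥231,000) = ¥109,000 − ¥18,000 = ¥91,000
  Base: ¥321,000 − ¥91,000 = ¥230,000
  ¥230,000 × 10% = ¥23,000

¥23,400 > ¥23,000, so the regular tax governs.

¥23,400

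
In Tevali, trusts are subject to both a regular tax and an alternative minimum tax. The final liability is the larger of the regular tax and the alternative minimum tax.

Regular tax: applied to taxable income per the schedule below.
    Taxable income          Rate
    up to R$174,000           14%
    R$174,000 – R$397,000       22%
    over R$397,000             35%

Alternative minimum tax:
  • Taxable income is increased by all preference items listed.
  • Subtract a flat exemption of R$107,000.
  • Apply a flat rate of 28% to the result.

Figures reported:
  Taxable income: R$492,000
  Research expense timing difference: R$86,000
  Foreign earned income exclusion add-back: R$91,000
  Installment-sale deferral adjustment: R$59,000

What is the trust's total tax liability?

Regular tax:
  R$174,000 × 14% = R$24,360
  R$223,000 × 22% = R$49,060
  R$95,000 × 35% = R$33,250
  → R$106,670

Alternative minimum tax:
  Adjusted income: R$492,000 + R$86,000 + R$91,000 + R$59,000 = R$728,000
  Less exemption R$107,000 → base R$621,000
  R$621,000 × 28% = R$173,880

R$173,880 > R$106,670, so the alternative minimum tax is the binding amount.

R$173,880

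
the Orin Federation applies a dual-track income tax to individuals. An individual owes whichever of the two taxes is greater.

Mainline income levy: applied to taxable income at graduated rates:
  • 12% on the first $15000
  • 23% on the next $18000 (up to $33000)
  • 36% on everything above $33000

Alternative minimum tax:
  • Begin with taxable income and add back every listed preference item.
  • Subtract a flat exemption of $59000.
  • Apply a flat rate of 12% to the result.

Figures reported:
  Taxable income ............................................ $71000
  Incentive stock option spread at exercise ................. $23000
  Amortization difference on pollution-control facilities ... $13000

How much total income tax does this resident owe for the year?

Mainline income levy:
  $15000 × 12% = $1800
  $18000 × 23% = $4140
  $38000 × 36% = $13680
  → $19620

Alternative minimum tax:
  Adjusted income: $71000 + $23000 + $13000 = $107000
  Less exemption $59000 → base $48000
  $48000 × 12% = $5760

$19620 > $5760, so the mainline income levy governs.

$19620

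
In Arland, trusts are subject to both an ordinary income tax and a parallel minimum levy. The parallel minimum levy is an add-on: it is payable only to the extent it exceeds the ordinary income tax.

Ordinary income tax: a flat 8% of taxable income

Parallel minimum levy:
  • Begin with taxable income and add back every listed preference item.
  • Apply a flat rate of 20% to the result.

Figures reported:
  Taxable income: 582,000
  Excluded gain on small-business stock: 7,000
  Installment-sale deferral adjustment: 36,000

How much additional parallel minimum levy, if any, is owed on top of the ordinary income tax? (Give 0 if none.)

Parallel minimum levy:
  Adjusted income: 582,000 + 7,000 + 36,000 = 625,000
  625,000 × 20% = 125,000

Ordinary income tax:
  582,000 × 8% = 46,560

Excess of parallel minimum levy over ordinary income tax: 125,000 − 46,560 = 78,440.

78,440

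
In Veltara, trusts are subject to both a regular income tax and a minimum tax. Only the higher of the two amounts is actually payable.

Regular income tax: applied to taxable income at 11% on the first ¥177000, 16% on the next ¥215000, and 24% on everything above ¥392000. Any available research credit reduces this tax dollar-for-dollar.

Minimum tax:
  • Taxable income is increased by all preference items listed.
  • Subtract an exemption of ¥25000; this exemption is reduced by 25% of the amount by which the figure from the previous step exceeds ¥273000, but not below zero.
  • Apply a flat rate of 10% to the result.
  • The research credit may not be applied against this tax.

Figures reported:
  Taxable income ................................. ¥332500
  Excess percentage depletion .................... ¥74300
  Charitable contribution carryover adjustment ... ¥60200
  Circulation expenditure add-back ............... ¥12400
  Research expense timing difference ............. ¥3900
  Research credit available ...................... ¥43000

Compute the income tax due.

Regular income tax:
  ¥177000 × 11% = ¥19470
  ¥155500 × 16% = ¥24880
  → ¥44350
  Less research credit ¥43000 → ¥1350

Minimum tax:
  Adjusted income: ¥332500 + ¥74300 + ¥60200 + ¥12400 + ¥3900 = ¥483300
  Exemption: 25% × (¥483300 − ¥273000) = ¥52575 ≥ ¥25000, so the exemption is fully phased out
  Base: ¥483300 − ¥0 = ¥483300
  ¥483300 × 10% = ¥48330

¥48330 > ¥1350, so the minimum tax is the binding amount.

¥48330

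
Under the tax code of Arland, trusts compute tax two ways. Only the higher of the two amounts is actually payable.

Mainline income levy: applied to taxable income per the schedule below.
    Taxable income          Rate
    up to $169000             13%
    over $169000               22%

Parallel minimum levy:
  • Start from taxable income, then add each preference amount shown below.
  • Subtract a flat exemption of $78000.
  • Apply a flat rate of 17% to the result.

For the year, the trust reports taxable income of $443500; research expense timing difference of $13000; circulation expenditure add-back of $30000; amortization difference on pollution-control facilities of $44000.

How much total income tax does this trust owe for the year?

Parallel minimum levy:
  Adjusted income: $443500 + $13000 + $30000 + $44000 = $530500
  Less exemption $78000 → base $452500
  $452500 × 17% = $76925

Mainline income levy:
  $169000 × 13% = $21970
  $274500 × 22% = $60390
  → $82360

$82360 > $76925, so the mainline income levy governs.

$82360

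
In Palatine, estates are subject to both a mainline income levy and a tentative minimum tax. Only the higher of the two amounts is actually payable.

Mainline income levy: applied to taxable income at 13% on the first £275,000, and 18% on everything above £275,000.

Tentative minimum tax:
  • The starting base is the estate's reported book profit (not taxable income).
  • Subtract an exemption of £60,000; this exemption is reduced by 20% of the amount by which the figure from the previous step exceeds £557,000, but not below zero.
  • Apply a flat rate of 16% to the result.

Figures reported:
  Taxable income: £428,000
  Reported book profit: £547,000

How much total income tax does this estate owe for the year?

£77,920

Mainline income levy:
  £275,000 × 13% = £35,750
  £153,000 × 18% = £27,540
  → £63,290

Tentative minimum tax:
  Base (reported book profit): £547,000
  Exemption: £547,000 ≤ £557,000, so full £60,000 applies
  Base: £547,000 − £60,000 = £487,000
  £487,000 × 16% = £77,920

£77,920 > £63,290, so the tentative minimum tax is the binding amount.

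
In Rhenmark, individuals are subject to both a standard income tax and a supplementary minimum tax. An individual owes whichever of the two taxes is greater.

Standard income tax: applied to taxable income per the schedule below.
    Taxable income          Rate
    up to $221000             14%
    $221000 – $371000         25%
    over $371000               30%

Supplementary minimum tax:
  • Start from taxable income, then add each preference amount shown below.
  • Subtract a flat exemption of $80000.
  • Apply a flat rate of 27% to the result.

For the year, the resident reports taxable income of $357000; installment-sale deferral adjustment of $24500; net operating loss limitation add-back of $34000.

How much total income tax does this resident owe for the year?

$90585

Supplementary minimum tax:
  Adjusted income: $357000 + $24500 + $34000 = $415500
  Less exemption $80000 → base $335500
  $335500 × 27% = $90585

Standard income tax:
  $221000 × 14% = $30940
  $136000 × 25% = $34000
  → $64940

$90585 > $64940, so the supplementary minimum tax is the binding amount.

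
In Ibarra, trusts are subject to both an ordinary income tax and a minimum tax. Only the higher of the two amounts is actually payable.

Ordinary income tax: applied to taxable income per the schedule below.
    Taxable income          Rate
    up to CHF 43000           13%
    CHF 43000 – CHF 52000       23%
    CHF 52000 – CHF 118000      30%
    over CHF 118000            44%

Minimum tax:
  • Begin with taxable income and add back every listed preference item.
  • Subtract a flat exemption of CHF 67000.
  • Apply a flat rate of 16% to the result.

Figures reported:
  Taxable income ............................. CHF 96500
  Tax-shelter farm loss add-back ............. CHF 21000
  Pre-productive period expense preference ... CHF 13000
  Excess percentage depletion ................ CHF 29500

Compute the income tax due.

Ordinary income tax:
  CHF 43000 × 13% = CHF 5590
  CHF 9000 × 23% = CHF 2070
  CHF 44500 × 30% = CHF 13350
  → CHF 21010

Minimum tax:
  Adjusted income: CHF 96500 + CHF 21000 + CHF 13000 + CHF 29500 = CHF 160000
  Less exemption CHF 67000 → base CHF 93000
  CHF 93000 × 16% = CHF 14880

CHF 21010 > CHF 14880, so the ordinary income tax governs.

CHF 21010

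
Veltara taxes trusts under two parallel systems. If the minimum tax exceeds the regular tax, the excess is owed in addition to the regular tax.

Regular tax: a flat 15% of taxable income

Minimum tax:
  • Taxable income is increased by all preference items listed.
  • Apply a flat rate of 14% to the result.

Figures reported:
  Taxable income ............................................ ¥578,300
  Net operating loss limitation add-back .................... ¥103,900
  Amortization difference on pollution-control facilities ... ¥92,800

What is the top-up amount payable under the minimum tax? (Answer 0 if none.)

Minimum tax:
  Adjusted income: ¥578,300 + ¥103,900 + ¥92,800 = ¥775,000
  ¥775,000 × 14% = ¥108,500

Regular tax:
  ¥578,300 × 15% = ¥86,745

Excess of minimum tax over regular tax: ¥108,500 − ¥86,745 = ¥21,755.

¥21,755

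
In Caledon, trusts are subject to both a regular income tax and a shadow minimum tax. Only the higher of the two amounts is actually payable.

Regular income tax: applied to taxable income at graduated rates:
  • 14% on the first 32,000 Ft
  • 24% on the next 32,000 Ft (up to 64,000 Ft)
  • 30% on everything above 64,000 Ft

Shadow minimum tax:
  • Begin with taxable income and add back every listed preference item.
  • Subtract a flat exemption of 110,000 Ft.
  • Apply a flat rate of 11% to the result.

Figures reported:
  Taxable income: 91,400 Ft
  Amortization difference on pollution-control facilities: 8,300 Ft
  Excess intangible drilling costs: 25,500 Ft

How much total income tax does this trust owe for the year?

20,380 Ft

Regular income tax:
  32,000 Ft × 14% = 4,480 Ft
  32,000 Ft × 24% = 7,680 Ft
  27,400 Ft × 30% = 8,220 Ft
  → 20,380 Ft

Shadow minimum tax:
  Adjusted income: 91,400 Ft + 8,300 Ft + 25,500 Ft = 125,200 Ft
  Less exemption 110,000 Ft → base 15,200 Ft
  15,200 Ft × 11% = 1,672 Ft

20,380 Ft > 1,672 Ft, so the regular income tax governs.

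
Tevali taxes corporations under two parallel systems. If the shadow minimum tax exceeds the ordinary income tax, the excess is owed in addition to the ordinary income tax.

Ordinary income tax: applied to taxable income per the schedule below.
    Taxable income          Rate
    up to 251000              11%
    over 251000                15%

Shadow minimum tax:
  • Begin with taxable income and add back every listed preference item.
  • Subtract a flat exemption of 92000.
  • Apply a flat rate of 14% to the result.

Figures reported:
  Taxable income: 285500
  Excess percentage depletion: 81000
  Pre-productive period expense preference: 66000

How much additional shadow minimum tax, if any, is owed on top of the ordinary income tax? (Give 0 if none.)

14885

Ordinary income tax:
  251000 × 11% = 27610
  34500 × 15% = 5175
  → 32785

Shadow minimum tax:
  Adjusted income: 285500 + 81000 + 66000 = 432500
  Less exemption 92000 → base 340500
  340500 × 14% = 47670

Excess of shadow minimum tax over ordinary income tax: 47670 − 32785 = 14885.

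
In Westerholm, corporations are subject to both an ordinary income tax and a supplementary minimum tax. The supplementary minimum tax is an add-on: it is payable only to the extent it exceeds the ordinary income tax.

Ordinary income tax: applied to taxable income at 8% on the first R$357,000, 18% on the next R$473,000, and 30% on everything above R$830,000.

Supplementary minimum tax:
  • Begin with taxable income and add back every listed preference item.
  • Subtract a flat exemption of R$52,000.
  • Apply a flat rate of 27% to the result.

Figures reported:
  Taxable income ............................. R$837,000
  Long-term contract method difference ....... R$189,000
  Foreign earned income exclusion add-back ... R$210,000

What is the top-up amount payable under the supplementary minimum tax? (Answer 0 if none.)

Ordinary income tax:
  R$357,000 × 8% = R$28,560
  R$473,000 × 18% = R$85,140
  R$7,000 × 30% = R$2,100
  → R$115,800

Supplementary minimum tax:
  Adjusted income: R$837,000 + R$189,000 + R$210,000 = R$1,236,000
  Less exemption R$52,000 → base R$1,184,000
  R$1,184,000 × 27% = R$319,680

Excess of supplementary minimum tax over ordinary income tax: R$319,680 − R$115,800 = R$203,880.

R$203,880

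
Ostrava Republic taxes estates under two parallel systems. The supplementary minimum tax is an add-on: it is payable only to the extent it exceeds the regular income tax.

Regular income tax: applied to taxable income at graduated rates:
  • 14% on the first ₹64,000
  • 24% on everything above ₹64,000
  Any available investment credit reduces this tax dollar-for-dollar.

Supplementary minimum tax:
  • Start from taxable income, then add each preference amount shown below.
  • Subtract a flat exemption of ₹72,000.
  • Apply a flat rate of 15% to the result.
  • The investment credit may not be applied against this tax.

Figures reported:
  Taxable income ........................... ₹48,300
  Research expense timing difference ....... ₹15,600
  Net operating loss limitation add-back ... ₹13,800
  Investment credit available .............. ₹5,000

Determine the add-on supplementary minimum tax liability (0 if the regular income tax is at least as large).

Supplementary minimum tax:
  Adjusted income: ₹48,300 + ₹15,600 + ₹13,800 = ₹77,700
  Less exemption ₹72,000 → base ₹5,700
  ₹5,700 × 15% = ₹855

Regular income tax:
  ₹48,300 × 14% = ₹6,762
  Less investment credit ₹5,000 → ₹1,762

₹855 ≤ ₹1,762, so no add-on is due.

₹0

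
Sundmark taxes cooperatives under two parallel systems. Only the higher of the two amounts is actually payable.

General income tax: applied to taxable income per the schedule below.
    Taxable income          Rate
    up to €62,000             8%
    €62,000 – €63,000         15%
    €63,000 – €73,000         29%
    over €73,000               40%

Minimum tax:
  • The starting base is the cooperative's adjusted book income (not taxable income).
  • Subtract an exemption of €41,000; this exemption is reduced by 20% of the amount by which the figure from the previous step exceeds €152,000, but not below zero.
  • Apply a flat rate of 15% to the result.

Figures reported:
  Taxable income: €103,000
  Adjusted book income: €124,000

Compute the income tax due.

€20,010

General income tax:
  €62,000 × 8% = €4,960
  €1,000 × 15% = €150
  €10,000 × 29% = €2,900
  €30,000 × 40% = €12,000
  → €20,010

Minimum tax:
  Base (adjusted book income): €124,000
  Exemption: €124,000 ≤ €152,000, so full €41,000 applies
  Base: €124,000 − €41,000 = €83,000
  €83,000 × 15% = €12,450

€20,010 > €12,450, so the general income tax governs.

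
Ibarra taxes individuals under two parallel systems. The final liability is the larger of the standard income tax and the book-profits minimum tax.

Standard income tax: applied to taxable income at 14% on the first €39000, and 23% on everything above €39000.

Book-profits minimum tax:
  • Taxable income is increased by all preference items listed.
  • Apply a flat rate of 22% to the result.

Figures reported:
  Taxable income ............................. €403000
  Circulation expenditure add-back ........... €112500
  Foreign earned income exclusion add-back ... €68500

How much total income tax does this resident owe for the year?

€128480

Standard income tax:
  €39000 × 14% = €5460
  €364000 × 23% = €83720
  → €89180

Book-profits minimum tax:
  Adjusted income: €403000 + €112500 + €68500 = €584000
  €584000 × 22% = €128480

€128480 > €89180, so the book-profits minimum tax is the binding amount.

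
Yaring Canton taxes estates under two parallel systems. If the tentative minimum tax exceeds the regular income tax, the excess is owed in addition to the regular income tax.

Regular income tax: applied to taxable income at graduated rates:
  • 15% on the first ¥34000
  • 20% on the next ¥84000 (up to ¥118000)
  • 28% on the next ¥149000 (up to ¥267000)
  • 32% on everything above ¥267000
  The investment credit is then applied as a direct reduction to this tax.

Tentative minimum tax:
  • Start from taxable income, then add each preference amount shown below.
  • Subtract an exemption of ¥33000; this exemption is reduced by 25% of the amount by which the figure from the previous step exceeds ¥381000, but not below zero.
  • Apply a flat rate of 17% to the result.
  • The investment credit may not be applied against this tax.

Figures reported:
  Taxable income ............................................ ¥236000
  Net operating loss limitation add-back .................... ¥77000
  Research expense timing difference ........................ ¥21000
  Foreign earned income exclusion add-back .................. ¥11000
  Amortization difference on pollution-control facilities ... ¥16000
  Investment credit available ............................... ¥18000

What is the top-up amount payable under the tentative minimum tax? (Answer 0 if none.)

Tentative minimum tax:
  Adjusted income: ¥236000 + ¥77000 + ¥21000 + ¥11000 + ¥16000 = ¥361000
  Exemption: ¥361000 ≤ ¥381000, so full ¥33000 applies
  Base: ¥361000 − ¥33000 = ¥328000
  ¥328000 × 17% = ¥55760

Regular income tax:
  ¥34000 × 15% = ¥5100
  ¥84000 × 20% = ¥16800
  ¥118000 × 28% = ¥33040
  → ¥54940
  Less investment credit ¥18000 → ¥36940

Excess of tentative minimum tax over regular income tax: ¥55760 − ¥36940 = ¥18820.

¥18820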